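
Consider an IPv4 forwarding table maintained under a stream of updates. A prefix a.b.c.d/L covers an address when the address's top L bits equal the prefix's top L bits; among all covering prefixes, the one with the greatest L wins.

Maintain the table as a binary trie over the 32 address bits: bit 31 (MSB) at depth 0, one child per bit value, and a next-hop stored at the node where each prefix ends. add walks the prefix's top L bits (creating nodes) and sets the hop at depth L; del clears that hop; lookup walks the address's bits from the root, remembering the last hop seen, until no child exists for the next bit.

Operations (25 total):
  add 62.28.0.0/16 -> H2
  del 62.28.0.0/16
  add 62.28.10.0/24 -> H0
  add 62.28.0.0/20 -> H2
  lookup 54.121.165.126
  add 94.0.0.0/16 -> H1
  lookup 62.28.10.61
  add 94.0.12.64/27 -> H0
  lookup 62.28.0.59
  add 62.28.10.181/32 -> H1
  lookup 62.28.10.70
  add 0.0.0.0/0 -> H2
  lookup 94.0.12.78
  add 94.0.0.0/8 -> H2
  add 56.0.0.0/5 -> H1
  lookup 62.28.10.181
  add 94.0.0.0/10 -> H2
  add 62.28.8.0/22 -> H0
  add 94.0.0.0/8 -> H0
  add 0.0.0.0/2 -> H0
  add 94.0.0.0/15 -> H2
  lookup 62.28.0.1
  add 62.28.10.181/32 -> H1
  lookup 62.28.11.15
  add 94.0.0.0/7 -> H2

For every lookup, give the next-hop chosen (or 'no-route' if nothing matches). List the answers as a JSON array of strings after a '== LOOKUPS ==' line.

Process each operation:
  + 62.28.0.0/16 (H2) depth=16
  - 62.28.0.0/16 clear@16
  + 62.28.10.0/24 (H0) depth=24
  + 62.28.0.0/20 (H2) depth=20
  Q 54.121.165.126: descend 0011 ; hops seen [∅] ; pick no-route
  + 94.0.0.0/16 (H1) depth=16
  Q 62.28.10.61: descend 001111100001110000001010 ; hops seen [H2,H0] ; pick H0
  + 94.0.12.64/27 (H0) depth=27
  Q 62.28.0.59: descend 00111110000111000000 ; hops seen [H2] ; pick H2
  + 62.28.10.181/32 (H1) depth=32
  Q 62.28.10.70: descend 001111100001110000001010 ; hops seen [H2,H0] ; pick H0
  + 0.0.0.0/0 (H2) depth=0
  Q 94.0.12.78: descend 010111100000000000001100010 ; hops seen [H2,H1,H0] ; pick H0
  + 94.0.0.0/8 (H2) depth=8
  + 56.0.0.0/5 (H1) depth=5
  Q 62.28.10.181: descend 00111110000111000000101010110101 ; hops seen [H2,H1,H2,H0,H1] ; pick H1
  + 94.0.0.0/10 (H2) depth=10
  + 62.28.8.0/22 (H0) depth=22
  + 94.0.0.0/8 (H0) depth=8
  + 0.0.0.0/2 (H0) depth=2
  + 94.0.0.0/15 (H2) depth=15
  Q 62.28.0.1: descend 00111110000111000000 ; hops seen [H2,H0,H1,H2] ; pick H2
  + 62.28.10.181/32 (H1) depth=32
  Q 62.28.11.15: descend 00111110000111000000101 ; hops seen [H2,H0,H1,H2,H0] ; pick H0
  + 94.0.0.0/7 (H2) depth=7

== LOOKUPS ==
["no-route","H0","H2","H0","H0","H1","H2","H0"]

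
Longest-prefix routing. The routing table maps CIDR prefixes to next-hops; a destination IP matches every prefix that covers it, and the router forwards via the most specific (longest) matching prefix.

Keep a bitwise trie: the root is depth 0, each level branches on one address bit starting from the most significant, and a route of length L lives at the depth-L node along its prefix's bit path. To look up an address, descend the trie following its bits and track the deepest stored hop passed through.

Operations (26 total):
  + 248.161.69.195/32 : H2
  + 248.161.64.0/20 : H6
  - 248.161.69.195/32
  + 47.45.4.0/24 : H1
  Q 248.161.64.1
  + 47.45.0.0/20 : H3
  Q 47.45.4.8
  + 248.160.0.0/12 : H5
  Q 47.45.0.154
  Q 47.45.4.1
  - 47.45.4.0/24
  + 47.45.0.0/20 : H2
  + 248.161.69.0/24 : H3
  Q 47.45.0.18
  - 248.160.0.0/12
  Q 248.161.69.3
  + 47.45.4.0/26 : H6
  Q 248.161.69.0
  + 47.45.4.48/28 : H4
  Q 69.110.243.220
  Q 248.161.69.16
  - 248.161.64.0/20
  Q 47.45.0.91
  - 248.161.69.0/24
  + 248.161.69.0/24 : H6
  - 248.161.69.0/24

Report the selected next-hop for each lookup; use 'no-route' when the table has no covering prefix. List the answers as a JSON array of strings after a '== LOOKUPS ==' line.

Process each operation:
  add 248.161.69.195/32 -> H2 at depth 32
  add 248.161.64.0/20 -> H6 at depth 20
  del 248.161.69.195/32 (clear depth 32)
  add 47.45.4.0/24 -> H1 at depth 24
  ? 248.161.64.1  path d0:-→d1:-→d2:-→d3:-→d4:-→d5:-→d6:-→d7:-→d8:-→d9:-→d10:-→d11:-→d12:-→d13:-→d14:-→d15:-→d16:-→d17:-→d18:-→d19:-→d20:H6→d21:-  best=H6
  add 47.45.0.0/20 -> H3 at depth 20
  ? 47.45.4.8  path d0:-→d1:-→d2:-→d3:-→d4:-→d5:-→d6:-→d7:-→d8:-→d9:-→d10:-→d11:-→d12:-→d13:-→d14:-→d15:-→d16:-→d17:-→d18:-→d19:-→d20:H3→d21:-→d22:-→d23:-→d24:H1  best=H1
  add 248.160.0.0/12 -> H5 at depth 12
  ? 47.45.0.154  path d0:-→d1:-→d2:-→d3:-→d4:-→d5:-→d6:-→d7:-→d8:-→d9:-→d10:-→d11:-→d12:-→d13:-→d14:-→d15:-→d16:-→d17:-→d18:-→d19:-→d20:H3→d21:-  best=H3
  ? 47.45.4.1  path d0:-→d1:-→d2:-→d3:-→d4:-→d5:-→d6:-→d7:-→d8:-→d9:-→d10:-→d11:-→d12:-→d13:-→d14:-→d15:-→d16:-→d17:-→d18:-→d19:-→d20:H3→d21:-→d22:-→d23:-→d24:H1  best=H1
  del 47.45.4.0/24 (clear depth 24)
  add 47.45.0.0/20 -> H2 at depth 20
  add 248.161.69.0/24 -> H3 at depth 24
  ? 47.45.0.18  path d0:-→d1:-→d2:-→d3:-→d4:-→d5:-→d6:-→d7:-→d8:-→d9:-→d10:-→d11:-→d12:-→d13:-→d14:-→d15:-→d16:-→d17:-→d18:-→d19:-→d20:H2→d21:-  best=H2
  del 248.160.0.0/12 (clear depth 12)
  ? 248.161.69.3  path d0:-→d1:-→d2:-→d3:-→d4:-→d5:-→d6:-→d7:-→d8:-→d9:-→d10:-→d11:-→d12:-→d13:-→d14:-→d15:-→d16:-→d17:-→d18:-→d19:-→d20:H6→d21:-→d22:-→d23:-→d24:H3  best=H3
  add 47.45.4.0/26 -> H6 at depth 26
  ? 248.161.69.0  path d0:-→d1:-→d2:-→d3:-→d4:-→d5:-→d6:-→d7:-→d8:-→d9:-→d10:-→d11:-→d12:-→d13:-→d14:-→d15:-→d16:-→d17:-→d18:-→d19:-→d20:H6→d21:-→d22:-→d23:-→d24:H3  best=H3
  add 47.45.4.48/28 -> H4 at depth 28
  ? 69.110.243.220  path d0:-→d1:-  best=no-route
  ? 248.161.69.16  path d0:-→d1:-→d2:-→d3:-→d4:-→d5:-→d6:-→d7:-→d8:-→d9:-→d10:-→d11:-→d12:-→d13:-→d14:-→d15:-→d16:-→d17:-→d18:-→d19:-→d20:H6→d21:-→d22:-→d23:-→d24:H3  best=H3
  del 248.161.64.0/20 (clear depth 20)
  ? 47.45.0.91  path d0:-→d1:-→d2:-→d3:-→d4:-→d5:-→d6:-→d7:-→d8:-→d9:-→d10:-→d11:-→d12:-→d13:-→d14:-→d15:-→d16:-→d17:-→d18:-→d19:-→d20:H2→d21:-  best=H2
  del 248.161.69.0/24 (clear depth 24)
  add 248.161.69.0/24 -> H6 at depth 24
  del 248.161.69.0/24 (clear depth 24)

== LOOKUPS ==
["H6","H1","H3","H1","H2","H3","H3","no-route","H3","H2"]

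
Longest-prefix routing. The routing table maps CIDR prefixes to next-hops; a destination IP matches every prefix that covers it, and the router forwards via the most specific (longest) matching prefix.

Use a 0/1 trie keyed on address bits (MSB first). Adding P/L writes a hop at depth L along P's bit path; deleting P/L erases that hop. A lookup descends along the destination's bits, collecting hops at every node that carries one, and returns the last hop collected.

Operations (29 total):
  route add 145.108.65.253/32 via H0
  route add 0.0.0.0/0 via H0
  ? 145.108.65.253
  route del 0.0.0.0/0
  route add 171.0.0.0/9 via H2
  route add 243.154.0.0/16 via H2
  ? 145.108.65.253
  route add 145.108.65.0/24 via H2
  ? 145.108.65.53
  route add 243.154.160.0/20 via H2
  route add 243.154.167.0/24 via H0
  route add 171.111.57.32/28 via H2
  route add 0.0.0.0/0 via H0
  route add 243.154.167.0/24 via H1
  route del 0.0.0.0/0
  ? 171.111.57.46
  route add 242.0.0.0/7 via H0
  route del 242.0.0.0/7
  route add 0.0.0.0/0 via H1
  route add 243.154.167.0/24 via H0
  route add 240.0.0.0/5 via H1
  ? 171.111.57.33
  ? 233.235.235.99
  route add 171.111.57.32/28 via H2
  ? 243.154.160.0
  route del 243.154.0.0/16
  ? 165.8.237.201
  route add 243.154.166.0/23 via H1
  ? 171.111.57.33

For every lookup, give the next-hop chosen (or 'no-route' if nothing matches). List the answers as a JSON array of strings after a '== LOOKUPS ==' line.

Apply in order:
  + 145.108.65.253/32 (H0) depth=32
  + 0.0.0.0/0 (H0) depth=0
  lookup 145.108.65.253: bits 10010001011011000100000111111101 walk d0:H0→d1:-→d2:-→d3:-→d4:-→d5:-→d6:-→d7:-→d8:-→d9:-→d10:-→d11:-→d12:-→d13:-→d14:-→d15:-→d16:-→d17:-→d18:-→d19:-→d20:-→d21:-→d22:-→d23:-→d24:-→d25:-→d26:-→d27:-→d28:-→d29:-→d30:-→d31:-→d32:H0 -> H0
  del 0.0.0.0/0 (clear depth 0)
  + 171.0.0.0/9 (H2) depth=9
  + 243.154.0.0/16 (H2) depth=16
  lookup 145.108.65.253: bits 10010001011011000100000111111101 walk d0:-→d1:-→d2:-→d3:-→d4:-→d5:-→d6:-→d7:-→d8:-→d9:-→d10:-→d11:-→d12:-→d13:-→d14:-→d15:-→d16:-→d17:-→d18:-→d19:-→d20:-→d21:-→d22:-→d23:-→d24:-→d25:-→d26:-→d27:-→d28:-→d29:-→d30:-→d31:-→d32:H0 -> H0
  + 145.108.65.0/24 (H2) depth=24
  lookup 145.108.65.53: bits 100100010110110001000001 walk d0:-→d1:-→d2:-→d3:-→d4:-→d5:-→d6:-→d7:-→d8:-→d9:-→d10:-→d11:-→d12:-→d13:-→d14:-→d15:-→d16:-→d17:-→d18:-→d19:-→d20:-→d21:-→d22:-→d23:-→d24:H2 -> H2
  + 243.154.160.0/20 (H2) depth=20
  + 243.154.167.0/24 (H0) depth=24
  + 171.111.57.32/28 (H2) depth=28
  + 0.0.0.0/0 (H0) depth=0
  + 243.154.167.0/24 (H1) depth=24
  del 0.0.0.0/0 (clear depth 0)
  lookup 171.111.57.46: bits 1010101101101111001110010010 walk d0:-→d1:-→d2:-→d3:-→d4:-→d5:-→d6:-→d7:-→d8:-→d9:H2→d10:-→d11:-→d12:-→d13:-→d14:-→d15:-→d16:-→d17:-→d18:-→d19:-→d20:-→d21:-→d22:-→d23:-→d24:-→d25:-→d26:-→d27:-→d28:H2 -> H2
  + 242.0.0.0/7 (H0) depth=7
  del 242.0.0.0/7 (clear depth 7)
  + 0.0.0.0/0 (H1) depth=0
  + 243.154.167.0/24 (H0) depth=24
  + 240.0.0.0/5 (H1) depth=5
  lookup 171.111.57.33: bits 1010101101101111001110010010 walk d0:H1→d1:-→d2:-→d3:-→d4:-→d5:-→d6:-→d7:-→d8:-→d9:H2→d10:-→d11:-→d12:-→d13:-→d14:-→d15:-→d16:-→d17:-→d18:-→d19:-→d20:-→d21:-→d22:-→d23:-→d24:-→d25:-→d26:-→d27:-→d28:H2 -> H2
  lookup 233.235.235.99: bits 111 walk d0:H1→d1:-→d2:-→d3:- -> H1
  + 171.111.57.32/28 (H2) depth=28
  lookup 243.154.160.0: bits 111100111001101010100 walk d0:H1→d1:-→d2:-→d3:-→d4:-→d5:H1→d6:-→d7:-→d8:-→d9:-→d10:-→d11:-→d12:-→d13:-→d14:-→d15:-→d16:H2→d17:-→d18:-→d19:-→d20:H2→d21:- -> H2
  del 243.154.0.0/16 (clear depth 16)
  lookup 165.8.237.201: bits 1010 walk d0:H1→d1:-→d2:-→d3:-→d4:- -> H1
  + 243.154.166.0/23 (H1) depth=23
  lookup 171.111.57.33: bits 1010101101101111001110010010 walk d0:H1→d1:-→d2:-→d3:-→d4:-→d5:-→d6:-→d7:-→d8:-→d9:H2→d10:-→d11:-→d12:-→d13:-→d14:-→d15:-→d16:-→d17:-→d18:-→d19:-→d20:-→d21:-→d22:-→d23:-→d24:-→d25:-→d26:-→d27:-→d28:H2 -> H2

== LOOKUPS ==
["H0","H0","H2","H2","H2","H1","H2","H1","H2"]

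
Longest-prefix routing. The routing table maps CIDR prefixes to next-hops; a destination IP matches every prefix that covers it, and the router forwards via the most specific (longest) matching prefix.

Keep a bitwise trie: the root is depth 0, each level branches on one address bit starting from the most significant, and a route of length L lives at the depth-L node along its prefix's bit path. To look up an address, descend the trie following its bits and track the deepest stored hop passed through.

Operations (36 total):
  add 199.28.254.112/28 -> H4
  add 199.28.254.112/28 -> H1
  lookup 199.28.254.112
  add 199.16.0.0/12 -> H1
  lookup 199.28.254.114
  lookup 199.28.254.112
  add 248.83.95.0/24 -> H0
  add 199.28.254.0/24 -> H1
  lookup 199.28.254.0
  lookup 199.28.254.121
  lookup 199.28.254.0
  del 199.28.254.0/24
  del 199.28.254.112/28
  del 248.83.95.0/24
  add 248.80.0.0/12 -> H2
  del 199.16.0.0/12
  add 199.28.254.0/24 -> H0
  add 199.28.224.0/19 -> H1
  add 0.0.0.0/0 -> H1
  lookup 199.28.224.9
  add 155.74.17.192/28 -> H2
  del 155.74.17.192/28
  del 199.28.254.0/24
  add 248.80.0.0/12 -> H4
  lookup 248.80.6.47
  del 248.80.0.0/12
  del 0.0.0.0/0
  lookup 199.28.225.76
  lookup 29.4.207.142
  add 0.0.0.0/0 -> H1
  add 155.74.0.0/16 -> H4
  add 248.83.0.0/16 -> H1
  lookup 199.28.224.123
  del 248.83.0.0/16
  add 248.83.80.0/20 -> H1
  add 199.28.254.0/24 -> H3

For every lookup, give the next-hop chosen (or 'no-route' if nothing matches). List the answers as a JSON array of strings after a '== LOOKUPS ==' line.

Apply in order:
  + 199.28.254.112/28 (H4) depth=28
  + 199.28.254.112/28 (H1) depth=28
  Q 199.28.254.112: descend 1100011100011100111111100111 ; hops seen [H1] ; pick H1
  + 199.16.0.0/12 (H1) depth=12
  Q 199.28.254.114: descend 1100011100011100111111100111 ; hops seen [H1,H1] ; pick H1
  Q 199.28.254.112: descend 1100011100011100111111100111 ; hops seen [H1,H1] ; pick H1
  + 248.83.95.0/24 (H0) depth=24
  + 199.28.254.0/24 (H1) depth=24
  Q 199.28.254.0: descend 1100011100011100111111100 ; hops seen [H1,H1] ; pick H1
  Q 199.28.254.121: descend 1100011100011100111111100111 ; hops seen [H1,H1,H1] ; pick H1
  Q 199.28.254.0: descend 1100011100011100111111100 ; hops seen [H1,H1] ; pick H1
  del 199.28.254.0/24 (clear depth 24)
  del 199.28.254.112/28 (clear depth 28)
  del 248.83.95.0/24 (clear depth 24)
  + 248.80.0.0/12 (H2) depth=12
  del 199.16.0.0/12 (clear depth 12)
  + 199.28.254.0/24 (H0) depth=24
  + 199.28.224.0/19 (H1) depth=19
  + 0.0.0.0/0 (H1) depth=0
  Q 199.28.224.9: descend 1100011100011100111 ; hops seen [H1,H1] ; pick H1
  + 155.74.17.192/28 (H2) depth=28
  del 155.74.17.192/28 (clear depth 28)
  del 199.28.254.0/24 (clear depth 24)
  + 248.80.0.0/12 (H4) depth=12
  Q 248.80.6.47: descend 11111000010100 ; hops seen [H1,H4] ; pick H4
  del 248.80.0.0/12 (clear depth 12)
  del 0.0.0.0/0 (clear depth 0)
  Q 199.28.225.76: descend 1100011100011100111 ; hops seen [H1] ; pick H1
  Q 29.4.207.142: descend ε ; hops seen [∅] ; pick no-route
  + 0.0.0.0/0 (H1) depth=0
  + 155.74.0.0/16 (H4) depth=16
  + 248.83.0.0/16 (H1) depth=16
  Q 199.28.224.123: descend 1100011100011100111 ; hops seen [H1,H1] ; pick H1
  del 248.83.0.0/16 (clear depth 16)
  + 248.83.80.0/20 (H1) depth=20
  + 199.28.254.0/24 (H3) depth=24

== LOOKUPS ==
["H1","H1","H1","H1","H1","H1","H1","H4","H1","no-route","H1"]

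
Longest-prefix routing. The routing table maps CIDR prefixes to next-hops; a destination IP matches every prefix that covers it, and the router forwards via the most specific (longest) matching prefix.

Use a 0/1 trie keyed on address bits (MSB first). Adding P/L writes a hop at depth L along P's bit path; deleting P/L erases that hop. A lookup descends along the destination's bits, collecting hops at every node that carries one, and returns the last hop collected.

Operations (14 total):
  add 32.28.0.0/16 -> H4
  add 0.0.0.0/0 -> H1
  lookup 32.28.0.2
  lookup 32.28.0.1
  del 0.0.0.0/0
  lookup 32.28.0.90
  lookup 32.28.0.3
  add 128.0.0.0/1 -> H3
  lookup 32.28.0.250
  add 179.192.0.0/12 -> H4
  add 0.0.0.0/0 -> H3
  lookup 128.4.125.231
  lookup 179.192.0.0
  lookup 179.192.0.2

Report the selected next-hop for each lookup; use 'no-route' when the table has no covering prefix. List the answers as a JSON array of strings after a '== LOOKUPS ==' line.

Trace:
  add 32.28.0.0/16 -> H4 at depth 16
  add 0.0.0.0/0 -> H1 at depth 0
  lookup 32.28.0.2: bits 0010000000011100 walk d0:H1→d1:-→d2:-→d3:-→d4:-→d5:-→d6:-→d7:-→d8:-→d9:-→d10:-→d11:-→d12:-→d13:-→d14:-→d15:-→d16:H4 -> H4
  lookup 32.28.0.1: bits 0010000000011100 walk d0:H1→d1:-→d2:-→d3:-→d4:-→d5:-→d6:-→d7:-→d8:-→d9:-→d10:-→d11:-→d12:-→d13:-→d14:-→d15:-→d16:H4 -> H4
  del 0.0.0.0/0 (clear depth 0)
  lookup 32.28.0.90: bits 0010000000011100 walk d0:-→d1:-→d2:-→d3:-→d4:-→d5:-→d6:-→d7:-→d8:-→d9:-→d10:-→d11:-→d12:-→d13:-→d14:-→d15:-→d16:H4 -> H4
  lookup 32.28.0.3: bits 0010000000011100 walk d0:-→d1:-→d2:-→d3:-→d4:-→d5:-→d6:-→d7:-→d8:-→d9:-→d10:-→d11:-→d12:-→d13:-→d14:-→d15:-→d16:H4 -> H4
  add 128.0.0.0/1 -> H3 at depth 1
  lookup 32.28.0.250: bits 0010000000011100 walk d0:-→d1:-→d2:-→d3:-→d4:-→d5:-→d6:-→d7:-→d8:-→d9:-→d10:-→d11:-→d12:-→d13:-→d14:-→d15:-→d16:H4 -> H4
  add 179.192.0.0/12 -> H4 at depth 12
  add 0.0.0.0/0 -> H3 at depth 0
  lookup 128.4.125.231: bits 10 walk d0:H3→d1:H3→d2:- -> H3
  lookup 179.192.0.0: bits 101100111100 walk d0:H3→d1:H3→d2:-→d3:-→d4:-→d5:-→d6:-→d7:-→d8:-→d9:-→d10:-→d11:-→d12:H4 -> H4
  lookup 179.192.0.2: bits 101100111100 walk d0:H3→d1:H3→d2:-→d3:-→d4:-→d5:-→d6:-→d7:-→d8:-→d9:-→d10:-→d11:-→d12:H4 -> H4

== LOOKUPS ==
["H4","H4","H4","H4","H4","H3","H4","H4"]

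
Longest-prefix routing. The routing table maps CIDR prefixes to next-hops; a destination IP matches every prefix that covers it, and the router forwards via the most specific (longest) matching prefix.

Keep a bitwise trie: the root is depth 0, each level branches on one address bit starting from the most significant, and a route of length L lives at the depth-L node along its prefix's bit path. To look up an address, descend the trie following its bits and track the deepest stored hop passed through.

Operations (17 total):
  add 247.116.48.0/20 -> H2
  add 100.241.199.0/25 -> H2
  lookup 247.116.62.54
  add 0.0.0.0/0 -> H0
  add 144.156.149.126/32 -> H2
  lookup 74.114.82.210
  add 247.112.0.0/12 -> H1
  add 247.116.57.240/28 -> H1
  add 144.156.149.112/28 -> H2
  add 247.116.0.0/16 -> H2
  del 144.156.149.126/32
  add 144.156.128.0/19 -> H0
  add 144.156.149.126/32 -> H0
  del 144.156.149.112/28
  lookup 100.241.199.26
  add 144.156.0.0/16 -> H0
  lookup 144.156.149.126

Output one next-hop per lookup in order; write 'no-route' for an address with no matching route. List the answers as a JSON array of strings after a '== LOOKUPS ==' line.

Process each operation:
  + 247.116.48.0/20 (H2) depth=20
  + 100.241.199.0/25 (H2) depth=25
  lookup 247.116.62.54: bits 11110111011101000011 walk d0:-→d1:-→d2:-→d3:-→d4:-→d5:-→d6:-→d7:-→d8:-→d9:-→d10:-→d11:-→d12:-→d13:-→d14:-→d15:-→d16:-→d17:-→d18:-→d19:-→d20:H2 -> H2
  + 0.0.0.0/0 (H0) depth=0
  + 144.156.149.126/32 (H2) depth=32
  lookup 74.114.82.210: bits 01 walk d0:H0→d1:-→d2:- -> H0
  + 247.112.0.0/12 (H1) depth=12
  + 247.116.57.240/28 (H1) depth=28
  + 144.156.149.112/28 (H2) depth=28
  + 247.116.0.0/16 (H2) depth=16
  del 144.156.149.126/32 (clear depth 32)
  + 144.156.128.0/19 (H0) depth=19
  + 144.156.149.126/32 (H0) depth=32
  del 144.156.149.112/28 (clear depth 28)
  lookup 100.241.199.26: bits 0110010011110001110001110 walk d0:H0→d1:-→d2:-→d3:-→d4:-→d5:-→d6:-→d7:-→d8:-→d9:-→d10:-→d11:-→d12:-→d13:-→d14:-→d15:-→d16:-→d17:-→d18:-→d19:-→d20:-→d21:-→d22:-→d23:-→d24:-→d25:H2 -> H2
  + 144.156.0.0/16 (H0) depth=16
  lookup 144.156.149.126: bits 10010000100111001001010101111110 walk d0:H0→d1:-→d2:-→d3:-→d4:-→d5:-→d6:-→d7:-→d8:-→d9:-→d10:-→d11:-→d12:-→d13:-→d14:-→d15:-→d16:H0→d17:-→d18:-→d19:H0→d20:-→d21:-→d22:-→d23:-→d24:-→d25:-→d26:-→d27:-→d28:-→d29:-→d30:-→d31:-→d32:H0 -> H0

== LOOKUPS ==
["H2","H0","H2","H0"]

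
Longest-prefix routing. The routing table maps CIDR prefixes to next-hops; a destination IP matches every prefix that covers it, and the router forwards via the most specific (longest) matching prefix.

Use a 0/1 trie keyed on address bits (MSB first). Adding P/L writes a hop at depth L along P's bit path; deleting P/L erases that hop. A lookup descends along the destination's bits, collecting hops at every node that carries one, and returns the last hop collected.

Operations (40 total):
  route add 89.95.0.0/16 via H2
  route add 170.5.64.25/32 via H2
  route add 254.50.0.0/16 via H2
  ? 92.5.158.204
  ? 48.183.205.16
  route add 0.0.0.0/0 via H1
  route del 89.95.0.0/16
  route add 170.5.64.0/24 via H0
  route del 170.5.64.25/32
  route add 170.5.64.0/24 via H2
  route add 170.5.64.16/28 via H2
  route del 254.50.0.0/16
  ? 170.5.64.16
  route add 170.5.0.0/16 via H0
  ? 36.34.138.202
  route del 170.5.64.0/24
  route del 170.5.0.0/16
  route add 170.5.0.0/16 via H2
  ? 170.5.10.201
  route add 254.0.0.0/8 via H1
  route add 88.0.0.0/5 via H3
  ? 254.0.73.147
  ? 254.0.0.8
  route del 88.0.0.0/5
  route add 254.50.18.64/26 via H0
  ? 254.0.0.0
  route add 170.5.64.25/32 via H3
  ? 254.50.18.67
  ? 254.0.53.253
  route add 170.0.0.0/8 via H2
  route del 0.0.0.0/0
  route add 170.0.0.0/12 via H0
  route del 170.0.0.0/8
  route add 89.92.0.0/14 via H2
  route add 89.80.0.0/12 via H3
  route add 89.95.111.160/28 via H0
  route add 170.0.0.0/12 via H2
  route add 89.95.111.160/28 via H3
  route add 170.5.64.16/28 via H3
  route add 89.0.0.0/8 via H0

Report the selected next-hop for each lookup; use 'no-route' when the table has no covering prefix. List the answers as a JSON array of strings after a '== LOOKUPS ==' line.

Process each operation:
  add 89.95.0.0/16 -> H2 at depth 16
  add 170.5.64.25/32 -> H2 at depth 32
  add 254.50.0.0/16 -> H2 at depth 16
  lookup 92.5.158.204: bits 01011 walk d0:-→d1:-→d2:-→d3:-→d4:-→d5:- -> no-route
  lookup 48.183.205.16: bits 0 walk d0:-→d1:- -> no-route
  add 0.0.0.0/0 -> H1 at depth 0
  - 89.95.0.0/16 clear@16
  add 170.5.64.0/24 -> H0 at depth 24
  - 170.5.64.25/32 clear@32
  add 170.5.64.0/24 -> H2 at depth 24
  add 170.5.64.16/28 -> H2 at depth 28
  - 254.50.0.0/16 clear@16
  lookup 170.5.64.16: bits 1010101000000101010000000001 walk d0:H1→d1:-→d2:-→d3:-→d4:-→d5:-→d6:-→d7:-→d8:-→d9:-→d10:-→d11:-→d12:-→d13:-→d14:-→d15:-→d16:-→d17:-→d18:-→d19:-→d20:-→d21:-→d22:-→d23:-→d24:H2→d25:-→d26:-→d27:-→d28:H2 -> H2
  add 170.5.0.0/16 -> H0 at depth 16
  lookup 36.34.138.202: bits 0 walk d0:H1→d1:- -> H1
  - 170.5.64.0/24 clear@24
  - 170.5.0.0/16 clear@16
  add 170.5.0.0/16 -> H2 at depth 16
  lookup 170.5.10.201: bits 10101010000001010 walk d0:H1→d1:-→d2:-→d3:-→d4:-→d5:-→d6:-→d7:-→d8:-→d9:-→d10:-→d11:-→d12:-→d13:-→d14:-→d15:-→d16:H2→d17:- -> H2
  add 254.0.0.0/8 -> H1 at depth 8
  add 88.0.0.0/5 -> H3 at depth 5
  lookup 254.0.73.147: bits 1111111000 walk d0:H1→d1:-→d2:-→d3:-→d4:-→d5:-→d6:-→d7:-→d8:H1→d9:-→d10:- -> H1
  lookup 254.0.0.8: bits 1111111000 walk d0:H1→d1:-→d2:-→d3:-→d4:-→d5:-→d6:-→d7:-→d8:H1→d9:-→d10:- -> H1
  - 88.0.0.0/5 clear@5
  add 254.50.18.64/26 -> H0 at depth 26
  lookup 254.0.0.0: bits 1111111000 walk d0:H1→d1:-→d2:-→d3:-→d4:-→d5:-→d6:-→d7:-→d8:H1→d9:-→d10:- -> H1
  add 170.5.64.25/32 -> H3 at depth 32
  lookup 254.50.18.67: bits 11111110001100100001001001 walk d0:H1→d1:-→d2:-→d3:-→d4:-→d5:-→d6:-→d7:-→d8:H1→d9:-→d10:-→d11:-→d12:-→d13:-→d14:-→d15:-→d16:-→d17:-→d18:-→d19:-→d20:-→d21:-→d22:-→d23:-→d24:-→d25:-→d26:H0 -> H0
  lookup 254.0.53.253: bits 1111111000 walk d0:H1→d1:-→d2:-→d3:-→d4:-→d5:-→d6:-→d7:-→d8:H1→d9:-→d10:- -> H1
  add 170.0.0.0/8 -> H2 at depth 8
  - 0.0.0.0/0 clear@0
  add 170.0.0.0/12 -> H0 at depth 12
  - 170.0.0.0/8 clear@8
  add 89.92.0.0/14 -> H2 at depth 14
  add 89.80.0.0/12 -> H3 at depth 12
  add 89.95.111.160/28 -> H0 at depth 28
  add 170.0.0.0/12 -> H2 at depth 12
  add 89.95.111.160/28 -> H3 at depth 28
  add 170.5.64.16/28 -> H3 at depth 28
  add 89.0.0.0/8 -> H0 at depth 8

== LOOKUPS ==
["no-route","no-route","H2","H1","H2","H1","H1","H1","H0","H1"]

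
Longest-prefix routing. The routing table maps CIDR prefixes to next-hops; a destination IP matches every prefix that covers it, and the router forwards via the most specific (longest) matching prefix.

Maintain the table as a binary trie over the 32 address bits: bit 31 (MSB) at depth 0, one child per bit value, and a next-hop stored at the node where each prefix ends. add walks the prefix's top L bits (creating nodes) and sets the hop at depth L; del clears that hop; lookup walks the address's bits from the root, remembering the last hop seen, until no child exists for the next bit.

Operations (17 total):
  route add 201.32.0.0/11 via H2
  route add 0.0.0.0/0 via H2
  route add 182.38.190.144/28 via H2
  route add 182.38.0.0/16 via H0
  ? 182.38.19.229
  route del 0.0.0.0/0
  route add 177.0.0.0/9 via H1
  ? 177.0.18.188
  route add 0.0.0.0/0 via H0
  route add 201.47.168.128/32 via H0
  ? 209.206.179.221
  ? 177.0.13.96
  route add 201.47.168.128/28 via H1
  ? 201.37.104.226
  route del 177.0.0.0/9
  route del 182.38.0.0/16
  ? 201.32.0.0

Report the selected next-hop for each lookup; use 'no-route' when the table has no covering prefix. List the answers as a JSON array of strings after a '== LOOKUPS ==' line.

Process each operation:
  + 201.32.0.0/11 (H2) depth=11
  + 0.0.0.0/0 (H2) depth=0
  + 182.38.190.144/28 (H2) depth=28
  + 182.38.0.0/16 (H0) depth=16
  lookup 182.38.19.229: bits 1011011000100110 walk d0:H2→d1:-→d2:-→d3:-→d4:-→d5:-→d6:-→d7:-→d8:-→d9:-→d10:-→d11:-→d12:-→d13:-→d14:-→d15:-→d16:H0 -> H0
  del 0.0.0.0/0 (clear depth 0)
  + 177.0.0.0/9 (H1) depth=9
  lookup 177.0.18.188: bits 101100010 walk d0:-→d1:-→d2:-→d3:-→d4:-→d5:-→d6:-→d7:-→d8:-→d9:H1 -> H1
  + 0.0.0.0/0 (H0) depth=0
  + 201.47.168.128/32 (H0) depth=32
  lookup 209.206.179.221: bits 110 walk d0:H0→d1:-→d2:-→d3:- -> H0
  lookup 177.0.13.96: bits 101100010 walk d0:H0→d1:-→d2:-→d3:-→d4:-→d5:-→d6:-→d7:-→d8:-→d9:H1 -> H1
  + 201.47.168.128/28 (H1) depth=28
  lookup 201.37.104.226: bits 110010010010 walk d0:H0→d1:-→d2:-→d3:-→d4:-→d5:-→d6:-→d7:-→d8:-→d9:-→d10:-→d11:H2→d12:- -> H2
  del 177.0.0.0/9 (clear depth 9)
  del 182.38.0.0/16 (clear depth 16)
  lookup 201.32.0.0: bits 110010010010 walk d0:H0→d1:-→d2:-→d3:-→d4:-→d5:-→d6:-→d7:-→d8:-→d9:-→d10:-→d11:H2→d12:- -> H2

== LOOKUPS ==
["H0","H1","H0","H1","H2","H2"]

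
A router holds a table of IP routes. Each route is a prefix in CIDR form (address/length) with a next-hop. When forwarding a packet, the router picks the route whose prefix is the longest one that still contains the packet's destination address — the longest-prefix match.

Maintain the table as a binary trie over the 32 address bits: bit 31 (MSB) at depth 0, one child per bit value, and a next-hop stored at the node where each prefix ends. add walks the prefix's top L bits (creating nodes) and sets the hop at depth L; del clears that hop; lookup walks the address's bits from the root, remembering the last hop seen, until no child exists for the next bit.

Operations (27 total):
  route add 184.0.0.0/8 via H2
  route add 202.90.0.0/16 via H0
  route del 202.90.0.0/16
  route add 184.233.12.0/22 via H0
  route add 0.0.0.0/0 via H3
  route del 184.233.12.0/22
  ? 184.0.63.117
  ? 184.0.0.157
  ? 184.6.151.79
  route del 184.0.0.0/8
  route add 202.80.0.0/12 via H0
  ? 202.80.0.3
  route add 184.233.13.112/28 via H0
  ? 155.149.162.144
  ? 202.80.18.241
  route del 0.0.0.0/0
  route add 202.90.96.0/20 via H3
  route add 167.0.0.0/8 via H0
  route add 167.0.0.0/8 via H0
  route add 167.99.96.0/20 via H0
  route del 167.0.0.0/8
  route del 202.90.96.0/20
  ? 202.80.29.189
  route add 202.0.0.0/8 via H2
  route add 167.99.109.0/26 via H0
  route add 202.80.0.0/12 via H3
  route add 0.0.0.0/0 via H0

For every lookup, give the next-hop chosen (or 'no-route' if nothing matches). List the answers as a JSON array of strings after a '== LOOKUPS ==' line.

Process each operation:
  add 184.0.0.0/8 -> H2 at depth 8
  add 202.90.0.0/16 -> H0 at depth 16
  del 202.90.0.0/16 (clear depth 16)
  add 184.233.12.0/22 -> H0 at depth 22
  add 0.0.0.0/0 -> H3 at depth 0
  del 184.233.12.0/22 (clear depth 22)
  Q 184.0.63.117: descend 10111000 ; hops seen [H3,H2] ; pick H2
  Q 184.0.0.157: descend 10111000 ; hops seen [H3,H2] ; pick H2
  Q 184.6.151.79: descend 10111000 ; hops seen [H3,H2] ; pick H2
  del 184.0.0.0/8 (clear depth 8)
  add 202.80.0.0/12 -> H0 at depth 12
  Q 202.80.0.3: descend 110010100101 ; hops seen [H3,H0] ; pick H0
  add 184.233.13.112/28 -> H0 at depth 28
  Q 155.149.162.144: descend 10 ; hops seen [H3] ; pick H3
  Q 202.80.18.241: descend 110010100101 ; hops seen [H3,H0] ; pick H0
  del 0.0.0.0/0 (clear depth 0)
  add 202.90.96.0/20 -> H3 at depth 20
  add 167.0.0.0/8 -> H0 at depth 8
  add 167.0.0.0/8 -> H0 at depth 8
  add 167.99.96.0/20 -> H0 at depth 20
  del 167.0.0.0/8 (clear depth 8)
  del 202.90.96.0/20 (clear depth 20)
  Q 202.80.29.189: descend 110010100101 ; hops seen [H0] ; pick H0
  add 202.0.0.0/8 -> H2 at depth 8
  add 167.99.109.0/26 -> H0 at depth 26
  add 202.80.0.0/12 -> H3 at depth 12
  add 0.0.0.0/0 -> H0 at depth 0

== LOOKUPS ==
["H2","H2","H2","H0","H3","H0","H0"]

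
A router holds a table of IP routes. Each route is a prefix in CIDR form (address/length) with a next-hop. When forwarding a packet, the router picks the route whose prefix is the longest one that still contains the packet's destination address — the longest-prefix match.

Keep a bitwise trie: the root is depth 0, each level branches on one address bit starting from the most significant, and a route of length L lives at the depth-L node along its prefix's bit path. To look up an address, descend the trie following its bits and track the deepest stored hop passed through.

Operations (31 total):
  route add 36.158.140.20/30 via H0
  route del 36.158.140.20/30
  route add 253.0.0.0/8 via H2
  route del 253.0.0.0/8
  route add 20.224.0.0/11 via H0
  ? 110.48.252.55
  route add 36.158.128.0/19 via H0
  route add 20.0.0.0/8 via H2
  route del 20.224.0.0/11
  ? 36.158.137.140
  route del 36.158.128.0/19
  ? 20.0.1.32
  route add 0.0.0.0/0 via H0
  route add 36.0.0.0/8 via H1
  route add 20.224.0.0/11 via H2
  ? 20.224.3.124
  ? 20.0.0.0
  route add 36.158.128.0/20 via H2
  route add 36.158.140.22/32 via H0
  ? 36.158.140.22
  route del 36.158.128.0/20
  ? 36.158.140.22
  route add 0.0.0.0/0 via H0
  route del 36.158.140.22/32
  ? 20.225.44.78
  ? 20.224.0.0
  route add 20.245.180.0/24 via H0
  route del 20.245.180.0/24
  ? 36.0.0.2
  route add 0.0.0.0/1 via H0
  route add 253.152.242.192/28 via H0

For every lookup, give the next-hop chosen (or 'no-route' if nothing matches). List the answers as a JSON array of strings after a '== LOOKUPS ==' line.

Process each operation:
  add 36.158.140.20/30 -> H0 at depth 30
  del 36.158.140.20/30 (clear depth 30)
  add 253.0.0.0/8 -> H2 at depth 8
  del 253.0.0.0/8 (clear depth 8)
  add 20.224.0.0/11 -> H0 at depth 11
  lookup 110.48.252.55: bits 0 walk d0:-→d1:- -> no-route
  add 36.158.128.0/19 -> H0 at depth 19
  add 20.0.0.0/8 -> H2 at depth 8
  del 20.224.0.0/11 (clear depth 11)
  lookup 36.158.137.140: bits 001001001001111010001 walk d0:-→d1:-→d2:-→d3:-→d4:-→d5:-→d6:-→d7:-→d8:-→d9:-→d10:-→d11:-→d12:-→d13:-→d14:-→d15:-→d16:-→d17:-→d18:-→d19:H0→d20:-→d21:- -> H0
  del 36.158.128.0/19 (clear depth 19)
  lookup 20.0.1.32: bits 00010100 walk d0:-→d1:-→d2:-→d3:-→d4:-→d5:-→d6:-→d7:-→d8:H2 -> H2
  add 0.0.0.0/0 -> H0 at depth 0
  add 36.0.0.0/8 -> H1 at depth 8
  add 20.224.0.0/11 -> H2 at depth 11
  lookup 20.224.3.124: bits 00010100111 walk d0:H0→d1:-→d2:-→d3:-→d4:-→d5:-→d6:-→d7:-→d8:H2→d9:-→d10:-→d11:H2 -> H2
  lookup 20.0.0.0: bits 00010100 walk d0:H0→d1:-→d2:-→d3:-→d4:-→d5:-→d6:-→d7:-→d8:H2 -> H2
  add 36.158.128.0/20 -> H2 at depth 20
  add 36.158.140.22/32 -> H0 at depth 32
  lookup 36.158.140.22: bits 00100100100111101000110000010110 walk d0:H0→d1:-→d2:-→d3:-→d4:-→d5:-→d6:-→d7:-→d8:H1→d9:-→d10:-→d11:-→d12:-→d13:-→d14:-→d15:-→d16:-→d17:-→d18:-→d19:-→d20:H2→d21:-→d22:-→d23:-→d24:-→d25:-→d26:-→d27:-→d28:-→d29:-→d30:-→d31:-→d32:H0 -> H0
  del 36.158.128.0/20 (clear depth 20)
  lookup 36.158.140.22: bits 00100100100111101000110000010110 walk d0:H0→d1:-→d2:-→d3:-→d4:-→d5:-→d6:-→d7:-→d8:H1→d9:-→d10:-→d11:-→d12:-→d13:-→d14:-→d15:-→d16:-→d17:-→d18:-→d19:-→d20:-→d21:-→d22:-→d23:-→d24:-→d25:-→d26:-→d27:-→d28:-→d29:-→d30:-→d31:-→d32:H0 -> H0
  add 0.0.0.0/0 -> H0 at depth 0
  del 36.158.140.22/32 (clear depth 32)
  lookup 20.225.44.78: bits 00010100111 walk d0:H0→d1:-→d2:-→d3:-→d4:-→d5:-→d6:-→d7:-→d8:H2→d9:-→d10:-→d11:H2 -> H2
  lookup 20.224.0.0: bits 00010100111 walk d0:H0→d1:-→d2:-→d3:-→d4:-→d5:-→d6:-→d7:-→d8:H2→d9:-→d10:-→d11:H2 -> H2
  add 20.245.180.0/24 -> H0 at depth 24
  del 20.245.180.0/24 (clear depth 24)
  lookup 36.0.0.2: bits 00100100 walk d0:H0→d1:-→d2:-→d3:-→d4:-→d5:-→d6:-→d7:-→d8:H1 -> H1
  add 0.0.0.0/1 -> H0 at depth 1
  add 253.152.242.192/28 -> H0 at depth 28

== LOOKUPS ==
["no-route","H0","H2","H2","H2","H0","H0","H2","H2","H1"]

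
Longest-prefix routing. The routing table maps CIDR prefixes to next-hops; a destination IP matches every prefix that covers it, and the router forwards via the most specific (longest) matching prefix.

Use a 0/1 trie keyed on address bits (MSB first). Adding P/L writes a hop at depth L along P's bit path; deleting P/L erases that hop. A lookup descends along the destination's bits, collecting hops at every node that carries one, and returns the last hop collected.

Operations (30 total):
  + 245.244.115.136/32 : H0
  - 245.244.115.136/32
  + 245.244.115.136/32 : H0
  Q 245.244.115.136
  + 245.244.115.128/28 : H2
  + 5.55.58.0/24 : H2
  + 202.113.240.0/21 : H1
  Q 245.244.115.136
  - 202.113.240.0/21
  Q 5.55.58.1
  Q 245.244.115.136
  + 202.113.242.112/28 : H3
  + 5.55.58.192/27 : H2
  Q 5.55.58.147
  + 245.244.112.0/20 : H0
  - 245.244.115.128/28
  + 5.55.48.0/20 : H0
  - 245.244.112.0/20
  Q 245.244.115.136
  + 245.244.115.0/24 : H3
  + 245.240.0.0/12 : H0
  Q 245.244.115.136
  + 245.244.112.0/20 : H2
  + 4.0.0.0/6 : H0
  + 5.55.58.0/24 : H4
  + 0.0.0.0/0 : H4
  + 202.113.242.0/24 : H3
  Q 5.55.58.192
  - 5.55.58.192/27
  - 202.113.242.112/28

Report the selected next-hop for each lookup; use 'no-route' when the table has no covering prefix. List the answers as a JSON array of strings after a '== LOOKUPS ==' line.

Process each operation:
  + 245.244.115.136/32 (H0) depth=32
  - 245.244.115.136/32 clear@32
  + 245.244.115.136/32 (H0) depth=32
  ? 245.244.115.136  path d0:-→d1:-→d2:-→d3:-→d4:-→d5:-→d6:-→d7:-→d8:-→d9:-→d10:-→d11:-→d12:-→d13:-→d14:-→d15:-→d16:-→d17:-→d18:-→d19:-→d20:-→d21:-→d22:-→d23:-→d24:-→d25:-→d26:-→d27:-→d28:-→d29:-→d30:-→d31:-→d32:H0  best=H0
  + 245.244.115.128/28 (H2) depth=28
  + 5.55.58.0/24 (H2) depth=24
  + 202.113.240.0/21 (H1) depth=21
  ? 245.244.115.136  path d0:-→d1:-→d2:-→d3:-→d4:-→d5:-→d6:-→d7:-→d8:-→d9:-→d10:-→d11:-→d12:-→d13:-→d14:-→d15:-→d16:-→d17:-→d18:-→d19:-→d20:-→d21:-→d22:-→d23:-→d24:-→d25:-→d26:-→d27:-→d28:H2→d29:-→d30:-→d31:-→d32:H0  best=H0
  - 202.113.240.0/21 clear@21
  ? 5.55.58.1  path d0:-→d1:-→d2:-→d3:-→d4:-→d5:-→d6:-→d7:-→d8:-→d9:-→d10:-→d11:-→d12:-→d13:-→d14:-→d15:-→d16:-→d17:-→d18:-→d19:-→d20:-→d21:-→d22:-→d23:-→d24:H2  best=H2
  ? 245.244.115.136  path d0:-→d1:-→d2:-→d3:-→d4:-→d5:-→d6:-→d7:-→d8:-→d9:-→d10:-→d11:-→d12:-→d13:-→d14:-→d15:-→d16:-→d17:-→d18:-→d19:-→d20:-→d21:-→d22:-→d23:-→d24:-→d25:-→d26:-→d27:-→d28:H2→d29:-→d30:-→d31:-→d32:H0  best=H0
  + 202.113.242.112/28 (H3) depth=28
  + 5.55.58.192/27 (H2) depth=27
  ? 5.55.58.147  path d0:-→d1:-→d2:-→d3:-→d4:-→d5:-→d6:-→d7:-→d8:-→d9:-→d10:-→d11:-→d12:-→d13:-→d14:-→d15:-→d16:-→d17:-→d18:-→d19:-→d20:-→d21:-→d22:-→d23:-→d24:H2→d25:-  best=H2
  + 245.244.112.0/20 (H0) depth=20
  - 245.244.115.128/28 clear@28
  + 5.55.48.0/20 (H0) depth=20
  - 245.244.112.0/20 clear@20
  ? 245.244.115.136  path d0:-→d1:-→d2:-→d3:-→d4:-→d5:-→d6:-→d7:-→d8:-→d9:-→d10:-→d11:-→d12:-→d13:-→d14:-→d15:-→d16:-→d17:-→d18:-→d19:-→d20:-→d21:-→d22:-→d23:-→d24:-→d25:-→d26:-→d27:-→d28:-→d29:-→d30:-→d31:-→d32:H0  best=H0
  + 245.244.115.0/24 (H3) depth=24
  + 245.240.0.0/12 (H0) depth=12
  ? 245.244.115.136  path d0:-→d1:-→d2:-→d3:-→d4:-→d5:-→d6:-→d7:-→d8:-→d9:-→d10:-→d11:-→d12:H0→d13:-→d14:-→d15:-→d16:-→d17:-→d18:-→d19:-→d20:-→d21:-→d22:-→d23:-→d24:H3→d25:-→d26:-→d27:-→d28:-→d29:-→d30:-→d31:-→d32:H0  best=H0
  + 245.244.112.0/20 (H2) depth=20
  + 4.0.0.0/6 (H0) depth=6
  + 5.55.58.0/24 (H4) depth=24
  + 0.0.0.0/0 (H4) depth=0
  + 202.113.242.0/24 (H3) depth=24
  ? 5.55.58.192  path d0:H4→d1:-→d2:-→d3:-→d4:-→d5:-→d6:H0→d7:-→d8:-→d9:-→d10:-→d11:-→d12:-→d13:-→d14:-→d15:-→d16:-→d17:-→d18:-→d19:-→d20:H0→d21:-→d22:-→d23:-→d24:H4→d25:-→d26:-→d27:H2  best=H2
  - 5.55.58.192/27 clear@27
  - 202.113.242.112/28 clear@28

== LOOKUPS ==
["H0","H0","H2","H0","H2","H0","H0","H2"]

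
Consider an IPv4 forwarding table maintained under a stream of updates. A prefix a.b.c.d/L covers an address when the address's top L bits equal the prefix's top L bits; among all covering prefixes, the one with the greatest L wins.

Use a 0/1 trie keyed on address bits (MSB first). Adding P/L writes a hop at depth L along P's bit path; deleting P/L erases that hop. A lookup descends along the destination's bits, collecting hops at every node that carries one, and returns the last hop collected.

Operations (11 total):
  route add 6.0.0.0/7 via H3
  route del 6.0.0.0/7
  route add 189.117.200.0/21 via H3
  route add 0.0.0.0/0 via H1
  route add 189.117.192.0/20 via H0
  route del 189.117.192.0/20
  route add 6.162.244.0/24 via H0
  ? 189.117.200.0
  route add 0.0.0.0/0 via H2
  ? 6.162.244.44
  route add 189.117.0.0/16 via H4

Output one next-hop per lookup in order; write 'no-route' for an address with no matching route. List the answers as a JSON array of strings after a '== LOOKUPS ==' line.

Process each operation:
  + 6.0.0.0/7 (H3) depth=7
  - 6.0.0.0/7 clear@7
  + 189.117.200.0/21 (H3) depth=21
  + 0.0.0.0/0 (H1) depth=0
  + 189.117.192.0/20 (H0) depth=20
  - 189.117.192.0/20 clear@20
  + 6.162.244.0/24 (H0) depth=24
  ? 189.117.200.0  path d0:H1→d1:-→d2:-→d3:-→d4:-→d5:-→d6:-→d7:-→d8:-→d9:-→d10:-→d11:-→d12:-→d13:-→d14:-→d15:-→d16:-→d17:-→d18:-→d19:-→d20:-→d21:H3  best=H3
  + 0.0.0.0/0 (H2) depth=0
  ? 6.162.244.44  path d0:H2→d1:-→d2:-→d3:-→d4:-→d5:-→d6:-→d7:-→d8:-→d9:-→d10:-→d11:-→d12:-→d13:-→d14:-→d15:-→d16:-→d17:-→d18:-→d19:-→d20:-→d21:-→d22:-→d23:-→d24:H0  best=H0
  + 189.117.0.0/16 (H4) depth=16

== LOOKUPS ==
["H3","H0"]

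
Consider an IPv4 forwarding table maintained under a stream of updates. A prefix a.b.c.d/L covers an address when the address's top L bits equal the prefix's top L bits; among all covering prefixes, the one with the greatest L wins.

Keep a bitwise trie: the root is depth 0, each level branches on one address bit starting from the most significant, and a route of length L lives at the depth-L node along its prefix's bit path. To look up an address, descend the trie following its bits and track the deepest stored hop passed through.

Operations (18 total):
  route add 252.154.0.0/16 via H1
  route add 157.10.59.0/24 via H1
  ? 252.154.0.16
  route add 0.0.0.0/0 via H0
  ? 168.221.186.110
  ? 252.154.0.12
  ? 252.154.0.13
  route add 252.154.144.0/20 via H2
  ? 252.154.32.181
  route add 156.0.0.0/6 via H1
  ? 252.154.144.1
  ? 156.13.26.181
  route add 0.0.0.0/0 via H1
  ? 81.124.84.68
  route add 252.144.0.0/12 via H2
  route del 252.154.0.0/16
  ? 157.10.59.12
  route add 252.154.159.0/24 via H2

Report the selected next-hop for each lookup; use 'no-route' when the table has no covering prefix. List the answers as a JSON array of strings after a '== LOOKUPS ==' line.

Process each operation:
  add 252.154.0.0/16 -> H1 at depth 16
  add 157.10.59.0/24 -> H1 at depth 24
  ? 252.154.0.16  path d0:-→d1:-→d2:-→d3:-→d4:-→d5:-→d6:-→d7:-→d8:-→d9:-→d10:-→d11:-→d12:-→d13:-→d14:-→d15:-→d16:H1  best=H1
  add 0.0.0.0/0 -> H0 at depth 0
  ? 168.221.186.110  path d0:H0→d1:-→d2:-  best=H0
  ? 252.154.0.12  path d0:H0→d1:-→d2:-→d3:-→d4:-→d5:-→d6:-→d7:-→d8:-→d9:-→d10:-→d11:-→d12:-→d13:-→d14:-→d15:-→d16:H1  best=H1
  ? 252.154.0.13  path d0:H0→d1:-→d2:-→d3:-→d4:-→d5:-→d6:-→d7:-→d8:-→d9:-→d10:-→d11:-→d12:-→d13:-→d14:-→d15:-→d16:H1  best=H1
  add 252.154.144.0/20 -> H2 at depth 20
  ? 252.154.32.181  path d0:H0→d1:-→d2:-→d3:-→d4:-→d5:-→d6:-→d7:-→d8:-→d9:-→d10:-→d11:-→d12:-→d13:-→d14:-→d15:-→d16:H1  best=H1
  add 156.0.0.0/6 -> H1 at depth 6
  ? 252.154.144.1  path d0:H0→d1:-→d2:-→d3:-→d4:-→d5:-→d6:-→d7:-→d8:-→d9:-→d10:-→d11:-→d12:-→d13:-→d14:-→d15:-→d16:H1→d17:-→d18:-→d19:-→d20:H2  best=H2
  ? 156.13.26.181  path d0:H0→d1:-→d2:-→d3:-→d4:-→d5:-→d6:H1→d7:-  best=H1
  add 0.0.0.0/0 -> H1 at depth 0
  ? 81.124.84.68  path d0:H1  best=H1
  add 252.144.0.0/12 -> H2 at depth 12
  - 252.154.0.0/16 clear@16
  ? 157.10.59.12  path d0:H1→d1:-→d2:-→d3:-→d4:-→d5:-→d6:H1→d7:-→d8:-→d9:-→d10:-→d11:-→d12:-→d13:-→d14:-→d15:-→d16:-→d17:-→d18:-→d19:-→d20:-→d21:-→d22:-→d23:-→d24:H1  best=H1
  add 252.154.159.0/24 -> H2 at depth 24

== LOOKUPS ==
["H1","H0","H1","H1","H1","H2","H1","H1","H1"]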